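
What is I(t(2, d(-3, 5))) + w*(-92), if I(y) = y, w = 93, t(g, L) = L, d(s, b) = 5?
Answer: -8551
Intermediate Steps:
I(t(2, d(-3, 5))) + w*(-92) = 5 + 93*(-92) = 5 - 8556 = -8551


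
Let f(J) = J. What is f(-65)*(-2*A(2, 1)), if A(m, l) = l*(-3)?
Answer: -390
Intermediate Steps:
A(m, l) = -3*l
f(-65)*(-2*A(2, 1)) = -(-130)*(-3*1) = -(-130)*(-3) = -65*6 = -390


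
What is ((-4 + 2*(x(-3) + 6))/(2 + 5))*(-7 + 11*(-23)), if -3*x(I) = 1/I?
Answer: -19240/63 ≈ -305.40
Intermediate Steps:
x(I) = -1/(3*I)
((-4 + 2*(x(-3) + 6))/(2 + 5))*(-7 + 11*(-23)) = ((-4 + 2*(-⅓/(-3) + 6))/(2 + 5))*(-7 + 11*(-23)) = ((-4 + 2*(-⅓*(-⅓) + 6))/7)*(-7 - 253) = ((-4 + 2*(⅑ + 6))*(⅐))*(-260) = ((-4 + 2*(55/9))*(⅐))*(-260) = ((-4 + 110/9)*(⅐))*(-260) = ((74/9)*(⅐))*(-260) = (74/63)*(-260) = -19240/63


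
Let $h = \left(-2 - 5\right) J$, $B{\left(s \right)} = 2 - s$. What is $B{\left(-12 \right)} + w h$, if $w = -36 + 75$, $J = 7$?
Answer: $-1897$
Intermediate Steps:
$w = 39$
$h = -49$ ($h = \left(-2 - 5\right) 7 = \left(-7\right) 7 = -49$)
$B{\left(-12 \right)} + w h = \left(2 - -12\right) + 39 \left(-49\right) = \left(2 + 12\right) - 1911 = 14 - 1911 = -1897$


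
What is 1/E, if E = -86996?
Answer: -1/86996 ≈ -1.1495e-5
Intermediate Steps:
1/E = 1/(-86996) = -1/86996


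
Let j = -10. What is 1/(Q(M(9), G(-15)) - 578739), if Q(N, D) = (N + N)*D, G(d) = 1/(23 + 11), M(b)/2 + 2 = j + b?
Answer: -17/9838569 ≈ -1.7279e-6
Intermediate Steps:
M(b) = -24 + 2*b (M(b) = -4 + 2*(-10 + b) = -4 + (-20 + 2*b) = -24 + 2*b)
G(d) = 1/34
Q(N, D) = 2*D*N (Q(N, D) = (2*N)*D = 2*D*N)
1/(Q(M(9), G(-15)) - 578739) = 1/(2*(1/34)*(-24 + 2*9) - 578739) = 1/(2*(1/34)*(-24 + 18) - 578739) = 1/(2*(1/34)*(-6) - 578739) = 1/(-6/17 - 578739) = 1/(-9838569/17) = -17/9838569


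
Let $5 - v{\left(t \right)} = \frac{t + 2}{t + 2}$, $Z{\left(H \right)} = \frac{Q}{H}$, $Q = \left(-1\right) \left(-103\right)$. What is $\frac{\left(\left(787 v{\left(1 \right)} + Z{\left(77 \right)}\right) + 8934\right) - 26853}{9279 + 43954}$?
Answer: $- \frac{1137264}{4098941} \approx -0.27745$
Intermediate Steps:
$Q = 103$
$Z{\left(H \right)} = \frac{103}{H}$
$v{\left(t \right)} = 4$ ($v{\left(t \right)} = 5 - \frac{t + 2}{t + 2} = 5 - \frac{2 + t}{2 + t} = 5 - 1 = 4$)
$\frac{\left(\left(787 v{\left(1 \right)} + Z{\left(77 \right)}\right) + 8934\right) - 26853}{9279 + 43954} = \frac{\left(\left(787 \cdot 4 + \frac{103}{77}\right) + 8934\right) - 26853}{9279 + 43954} = \frac{\left(\left(3148 + 103 \cdot \frac{1}{77}\right) + 8934\right) - 26853}{53233} = \left(\left(\left(3148 + \frac{103}{77}\right) + 8934\right) - 26853\right) \frac{1}{53233} = \left(\left(\frac{242499}{77} + 8934\right) - 26853\right) \frac{1}{53233} = \left(\frac{930417}{77} - 26853\right) \frac{1}{53233} = \left(- \frac{1137264}{77}\right) \frac{1}{53233} = - \frac{1137264}{4098941}$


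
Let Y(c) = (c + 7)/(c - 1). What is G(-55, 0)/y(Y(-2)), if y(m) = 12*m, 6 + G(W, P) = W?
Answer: 61/20 ≈ 3.0500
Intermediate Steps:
Y(c) = (7 + c)/(-1 + c)
G(W, P) = -6 + W
G(-55, 0)/y(Y(-2)) = (-6 - 55)/((12*((7 - 2)/(-1 - 2)))) = -61/(12*(5/(-3))) = -61/(12*(-1/3*5)) = -61/(12*(-5/3)) = -61/(-20) = -61*(-1/20) = 61/20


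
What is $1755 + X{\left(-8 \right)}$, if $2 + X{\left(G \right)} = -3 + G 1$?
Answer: $1742$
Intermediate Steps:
$X{\left(G \right)} = -5 + G$ ($X{\left(G \right)} = -2 + \left(-3 + G 1\right) = -2 + \left(-3 + G\right) = -5 + G$)
$1755 + X{\left(-8 \right)} = 1755 - 13 = 1742$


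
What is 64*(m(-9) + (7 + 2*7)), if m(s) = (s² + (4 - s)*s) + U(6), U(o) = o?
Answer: -576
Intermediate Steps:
m(s) = 6 + s² + s*(4 - s) (m(s) = (s² + (4 - s)*s) + 6 = (s² + s*(4 - s)) + 6 = 6 + s² + s*(4 - s))
64*(m(-9) + (7 + 2*7)) = 64*((6 + 4*(-9)) + (7 + 2*7)) = 64*((6 - 36) + (7 + 14)) = 64*(-30 + 21) = 64*(-9) = -576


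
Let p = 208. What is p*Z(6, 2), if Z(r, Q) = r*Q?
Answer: 2496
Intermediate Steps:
Z(r, Q) = Q*r
p*Z(6, 2) = 208*(2*6) = 208*12 = 2496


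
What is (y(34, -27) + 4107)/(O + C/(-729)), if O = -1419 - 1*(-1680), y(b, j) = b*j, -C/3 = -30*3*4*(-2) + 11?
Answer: 774927/64154 ≈ 12.079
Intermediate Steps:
C = -2193 (C = -3*(-30*3*4*(-2) + 11) = -3*(-360*(-2) + 11) = -3*(-30*(-24) + 11) = -3*(720 + 11) = -3*731 = -2193)
O = 261 (O = -1419 + 1680 = 261)
(y(34, -27) + 4107)/(O + C/(-729)) = (34*(-27) + 4107)/(261 - 2193/(-729)) = (-918 + 4107)/(261 - 2193*(-1/729)) = 3189/(261 + 731/243) = 3189/(64154/243) = 3189*(243/64154) = 774927/64154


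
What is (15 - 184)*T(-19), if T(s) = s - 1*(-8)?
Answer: 1859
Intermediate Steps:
T(s) = 8 + s (T(s) = s + 8 = 8 + s)
(15 - 184)*T(-19) = (15 - 184)*(8 - 19) = -169*(-11) = 1859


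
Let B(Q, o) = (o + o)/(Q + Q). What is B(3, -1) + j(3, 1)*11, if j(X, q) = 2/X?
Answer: 7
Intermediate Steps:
B(Q, o) = o/Q (B(Q, o) = (2*o)/((2*Q)) = (2*o)*(1/(2*Q)) = o/Q)
B(3, -1) + j(3, 1)*11 = -1/3 + (2/3)*11 = -1*⅓ + (2*(⅓))*11 = -⅓ + (⅔)*11 = -⅓ + 22/3 = 7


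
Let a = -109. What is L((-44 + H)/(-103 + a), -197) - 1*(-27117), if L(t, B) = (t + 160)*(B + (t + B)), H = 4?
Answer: -101031627/2809 ≈ -35967.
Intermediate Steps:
L(t, B) = (160 + t)*(t + 2*B) (L(t, B) = (160 + t)*(B + (B + t)) = (160 + t)*(t + 2*B))
L((-44 + H)/(-103 + a), -197) - 1*(-27117) = (((-44 + 4)/(-103 - 109))**2 + 160*((-44 + 4)/(-103 - 109)) + 320*(-197) + 2*(-197)*((-44 + 4)/(-103 - 109))) - 1*(-27117) = ((-40/(-212))**2 + 160*(-40/(-212)) - 63040 + 2*(-197)*(-40/(-212))) + 27117 = ((-40*(-1/212))**2 + 160*(-40*(-1/212)) - 63040 + 2*(-197)*(-40*(-1/212))) + 27117 = ((10/53)**2 + 160*(10/53) - 63040 + 2*(-197)*(10/53)) + 27117 = (100/2809 + 1600/53 - 63040 - 3940/53) + 27117 = -177203280/2809 + 27117 = -101031627/2809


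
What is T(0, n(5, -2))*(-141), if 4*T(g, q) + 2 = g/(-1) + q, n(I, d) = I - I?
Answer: 141/2 ≈ 70.500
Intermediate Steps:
n(I, d) = 0
T(g, q) = -½ - g/4 + q/4 (T(g, q) = -½ + (g/(-1) + q)/4 = -½ + (g*(-1) + q)/4 = -½ + (-g + q)/4 = -½ + (q - g)/4 = -½ + (-g/4 + q/4) = -½ - g/4 + q/4)
T(0, n(5, -2))*(-141) = (-½ - ¼*0 + (¼)*0)*(-141) = (-½ + 0 + 0)*(-141) = -½*(-141) = 141/2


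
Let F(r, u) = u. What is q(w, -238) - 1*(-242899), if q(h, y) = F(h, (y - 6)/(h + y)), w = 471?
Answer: 56595223/233 ≈ 2.4290e+5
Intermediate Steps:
q(h, y) = (-6 + y)/(h + y) (q(h, y) = (y - 6)/(h + y) = (-6 + y)/(h + y))
q(w, -238) - 1*(-242899) = (-6 - 238)/(471 - 238) - 1*(-242899) = -244/233 + 242899 = 56595223/233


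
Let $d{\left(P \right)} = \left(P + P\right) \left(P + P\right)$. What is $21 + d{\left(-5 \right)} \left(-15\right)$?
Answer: $-1479$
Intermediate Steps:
$d{\left(P \right)} = 4 P^{2}$ ($d{\left(P \right)} = 2 P 2 P = 4 P^{2}$)
$21 + d{\left(-5 \right)} \left(-15\right) = 21 + 4 \left(-5\right)^{2} \left(-15\right) = 21 + 4 \cdot 25 \left(-15\right) = 21 + 100 \left(-15\right) = 21 - 1500 = -1479$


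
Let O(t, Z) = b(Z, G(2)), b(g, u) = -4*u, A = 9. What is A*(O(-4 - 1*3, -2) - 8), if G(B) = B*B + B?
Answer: -288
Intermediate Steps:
G(B) = B + B² (G(B) = B² + B = B + B²)
O(t, Z) = -24 (O(t, Z) = -8*(1 + 2) = -8*3 = -4*6 = -24)
A*(O(-4 - 1*3, -2) - 8) = 9*(-24 - 8) = 9*(-32) = -288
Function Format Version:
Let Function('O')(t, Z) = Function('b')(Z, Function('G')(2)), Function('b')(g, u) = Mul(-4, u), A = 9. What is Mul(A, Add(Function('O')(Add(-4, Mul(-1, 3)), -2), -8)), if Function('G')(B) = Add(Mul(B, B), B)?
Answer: -288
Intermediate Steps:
Function('G')(B) = Add(B, Pow(B, 2)) (Function('G')(B) = Add(Pow(B, 2), B) = Add(B, Pow(B, 2)))
Function('O')(t, Z) = -24 (Function('O')(t, Z) = Mul(-4, Mul(2, Add(1, 2))) = Mul(-4, Mul(2, 3)) = Mul(-4, 6) = -24)
Mul(A, Add(Function('O')(Add(-4, Mul(-1, 3)), -2), -8)) = Mul(9, Add(-24, -8)) = Mul(9, -32) = -288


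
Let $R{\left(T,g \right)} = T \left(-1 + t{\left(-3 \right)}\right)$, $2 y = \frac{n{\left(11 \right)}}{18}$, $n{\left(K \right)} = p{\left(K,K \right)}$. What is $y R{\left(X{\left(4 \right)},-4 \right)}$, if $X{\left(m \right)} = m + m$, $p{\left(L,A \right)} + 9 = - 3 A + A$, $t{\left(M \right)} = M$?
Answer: $\frac{248}{9} \approx 27.556$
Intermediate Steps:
$p{\left(L,A \right)} = -9 - 2 A$ ($p{\left(L,A \right)} = -9 + \left(- 3 A + A\right) = -9 - 2 A$)
$n{\left(K \right)} = -9 - 2 K$
$y = - \frac{31}{36}$ ($y = \frac{\left(-9 - 22\right) \frac{1}{18}}{2} = \frac{\left(-31\right) \frac{1}{18}}{2} = \frac{1}{2} \left(- \frac{31}{18}\right) = - \frac{31}{36} \approx -0.86111$)
$X{\left(m \right)} = 2 m$
$R{\left(T,g \right)} = - 4 T$ ($R{\left(T,g \right)} = T \left(-1 - 3\right) = T \left(-4\right) = - 4 T$)
$y R{\left(X{\left(4 \right)},-4 \right)} = - \frac{31 \left(- 4 \cdot 2 \cdot 4\right)}{36} = - \frac{31 \left(\left(-4\right) 8\right)}{36} = \left(- \frac{31}{36}\right) \left(-32\right) = \frac{248}{9}$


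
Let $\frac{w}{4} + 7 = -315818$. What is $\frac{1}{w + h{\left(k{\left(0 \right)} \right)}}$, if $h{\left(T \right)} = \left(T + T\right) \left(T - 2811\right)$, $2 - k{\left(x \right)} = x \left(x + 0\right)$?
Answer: $- \frac{1}{1274536} \approx -7.846 \cdot 10^{-7}$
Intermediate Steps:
$w = -1263300$ ($w = -28 + 4 \left(-315818\right) = -28 - 1263272 = -1263300$)
$k{\left(x \right)} = 2 - x^{2}$ ($k{\left(x \right)} = 2 - x \left(x + 0\right) = 2 - x x = 2 - x^{2}$)
$h{\left(T \right)} = 2 T \left(-2811 + T\right)$
$\frac{1}{w + h{\left(k{\left(0 \right)} \right)}} = \frac{1}{-1263300 + 2 \left(2 - 0^{2}\right) \left(-2811 + \left(2 - 0^{2}\right)\right)} = \frac{1}{-1263300 + 2 \left(2 - 0\right) \left(-2811 + \left(2 - 0\right)\right)} = \frac{1}{-1263300 + 2 \left(2 + 0\right) \left(-2811 + \left(2 + 0\right)\right)} = \frac{1}{-1263300 + 2 \cdot 2 \left(-2811 + 2\right)} = \frac{1}{-1263300 + 2 \cdot 2 \left(-2809\right)} = \frac{1}{-1263300 - 11236} = \frac{1}{-1274536} = - \frac{1}{1274536}$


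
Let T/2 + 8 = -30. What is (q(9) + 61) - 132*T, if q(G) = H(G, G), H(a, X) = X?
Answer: 10102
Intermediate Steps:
T = -76 (T = -16 + 2*(-30) = -16 - 60 = -76)
q(G) = G
(q(9) + 61) - 132*T = (9 + 61) - 132*(-76) = 70 + 10032 = 10102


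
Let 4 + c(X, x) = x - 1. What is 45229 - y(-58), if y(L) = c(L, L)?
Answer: 45292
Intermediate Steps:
c(X, x) = -5 + x (c(X, x) = -4 + (x - 1) = -4 + (-1 + x) = -5 + x)
y(L) = -5 + L
45229 - y(-58) = 45229 - (-5 - 58) = 45229 - 1*(-63) = 45229 + 63 = 45292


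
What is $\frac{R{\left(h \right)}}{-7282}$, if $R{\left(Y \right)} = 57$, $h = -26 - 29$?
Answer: $- \frac{57}{7282} \approx -0.0078275$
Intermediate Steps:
$h = -55$
$\frac{R{\left(h \right)}}{-7282} = \frac{57}{-7282} = 57 \left(- \frac{1}{7282}\right) = - \frac{57}{7282}$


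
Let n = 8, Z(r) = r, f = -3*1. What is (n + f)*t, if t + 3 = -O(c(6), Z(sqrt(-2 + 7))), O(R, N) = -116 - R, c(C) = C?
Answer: 595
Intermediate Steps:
f = -3
t = 119 (t = -3 - (-116 - 1*6) = -3 - (-116 - 6) = -3 - 1*(-122) = -3 + 122 = 119)
(n + f)*t = (8 - 3)*119 = 5*119 = 595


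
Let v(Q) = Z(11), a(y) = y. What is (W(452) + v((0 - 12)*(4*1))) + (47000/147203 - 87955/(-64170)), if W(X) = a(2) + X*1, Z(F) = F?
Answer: 881672181403/1889203302 ≈ 466.69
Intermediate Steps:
W(X) = 2 + X (W(X) = 2 + X*1 = 2 + X)
v(Q) = 11
(W(452) + v((0 - 12)*(4*1))) + (47000/147203 - 87955/(-64170)) = ((2 + 452) + 11) + (47000/147203 - 87955/(-64170)) = (454 + 11) + (47000*(1/147203) - 87955*(-1/64170)) = 465 + (47000/147203 + 17591/12834) = 465 + 3192645973/1889203302 = 881672181403/1889203302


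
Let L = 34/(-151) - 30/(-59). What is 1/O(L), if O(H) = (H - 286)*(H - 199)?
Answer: 79370281/4506380680150 ≈ 1.7613e-5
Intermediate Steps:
L = 2524/8909 (L = 34*(-1/151) - 30*(-1/59) = -34/151 + 30/59 = 2524/8909 ≈ 0.28331)
O(H) = (-286 + H)*(-199 + H)
1/O(L) = 1/(56914 + (2524/8909)**2 - 485*2524/8909) = 1/(56914 + 6370576/79370281 - 1224140/8909) = 1/(4506380680150/79370281) = 79370281/4506380680150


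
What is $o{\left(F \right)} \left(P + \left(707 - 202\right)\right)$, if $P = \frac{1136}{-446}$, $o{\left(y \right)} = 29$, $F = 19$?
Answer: $\frac{3249363}{223} \approx 14571.0$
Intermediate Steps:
$P = - \frac{568}{223}$ ($P = 1136 \left(- \frac{1}{446}\right) = - \frac{568}{223} \approx -2.5471$)
$o{\left(F \right)} \left(P + \left(707 - 202\right)\right) = 29 \left(- \frac{568}{223} + \left(707 - 202\right)\right) = 29 \left(- \frac{568}{223} + 505\right) = 29 \cdot \frac{112047}{223} = \frac{3249363}{223}$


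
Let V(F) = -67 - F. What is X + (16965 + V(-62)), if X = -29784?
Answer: -12824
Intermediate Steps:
X + (16965 + V(-62)) = -29784 + (16965 + (-67 - 1*(-62))) = -29784 + (16965 + (-67 + 62)) = -29784 + (16965 - 5) = -29784 + 16960 = -12824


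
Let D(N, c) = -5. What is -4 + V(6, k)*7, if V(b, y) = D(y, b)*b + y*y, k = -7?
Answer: 129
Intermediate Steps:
V(b, y) = y**2 - 5*b (V(b, y) = -5*b + y*y = -5*b + y**2 = y**2 - 5*b)
-4 + V(6, k)*7 = -4 + ((-7)**2 - 5*6)*7 = -4 + (49 - 30)*7 = -4 + 19*7 = -4 + 133 = 129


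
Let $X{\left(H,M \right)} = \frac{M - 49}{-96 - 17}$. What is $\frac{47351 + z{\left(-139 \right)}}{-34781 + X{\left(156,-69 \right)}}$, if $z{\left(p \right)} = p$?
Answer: $- \frac{484996}{357285} \approx -1.3574$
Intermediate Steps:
$X{\left(H,M \right)} = \frac{49}{113} - \frac{M}{113}$ ($X{\left(H,M \right)} = \frac{-49 + M}{-113} = \left(-49 + M\right) \left(- \frac{1}{113}\right) = \frac{49}{113} - \frac{M}{113}$)
$\frac{47351 + z{\left(-139 \right)}}{-34781 + X{\left(156,-69 \right)}} = \frac{47351 - 139}{-34781 + \left(\frac{49}{113} - - \frac{69}{113}\right)} = \frac{47212}{-34781 + \left(\frac{49}{113} + \frac{69}{113}\right)} = \frac{47212}{-34781 + \frac{118}{113}} = \frac{47212}{- \frac{3930135}{113}} = 47212 \left(- \frac{113}{3930135}\right) = - \frac{484996}{357285}$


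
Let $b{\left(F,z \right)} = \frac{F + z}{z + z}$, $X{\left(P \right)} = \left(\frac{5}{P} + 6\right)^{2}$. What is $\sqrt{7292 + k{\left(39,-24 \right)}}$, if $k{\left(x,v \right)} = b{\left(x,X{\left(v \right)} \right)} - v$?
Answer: $\frac{\sqrt{565493314}}{278} \approx 85.54$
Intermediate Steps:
$X{\left(P \right)} = \left(6 + \frac{5}{P}\right)^{2}$
$b{\left(F,z \right)} = \frac{F + z}{2 z}$
$k{\left(x,v \right)} = - v + \frac{v^{2} \left(x + \frac{\left(5 + 6 v\right)^{2}}{v^{2}}\right)}{2 \left(5 + 6 v\right)^{2}}$ ($k{\left(x,v \right)} = \frac{x + \frac{\left(5 + 6 v\right)^{2}}{v^{2}}}{2 \frac{\left(5 + 6 v\right)^{2}}{v^{2}}} - v = \frac{\frac{v^{2}}{\left(5 + 6 v\right)^{2}} \left(x + \frac{\left(5 + 6 v\right)^{2}}{v^{2}}\right)}{2} - v = \frac{v^{2} \left(x + \frac{\left(5 + 6 v\right)^{2}}{v^{2}}\right)}{2 \left(5 + 6 v\right)^{2}} - v = - v + \frac{v^{2} \left(x + \frac{\left(5 + 6 v\right)^{2}}{v^{2}}\right)}{2 \left(5 + 6 v\right)^{2}}$)
$\sqrt{7292 + k{\left(39,-24 \right)}} = \sqrt{7292 + \left(\frac{1}{2} - -24 + \frac{1}{2} \cdot 39 \left(-24\right)^{2} \frac{1}{\left(5 + 6 \left(-24\right)\right)^{2}}\right)} = \sqrt{7292 + \left(\frac{1}{2} + 24 + \frac{1}{2} \cdot 39 \cdot 576 \frac{1}{\left(5 - 144\right)^{2}}\right)} = \sqrt{7292 + \left(\frac{1}{2} + 24 + \frac{1}{2} \cdot 39 \cdot 576 \cdot \frac{1}{19321}\right)} = \sqrt{7292 + \left(\frac{1}{2} + 24 + \frac{11232}{19321}\right)} = \sqrt{7292 + \frac{969193}{38642}} = \sqrt{\frac{282746657}{38642}} = \frac{\sqrt{565493314}}{278}$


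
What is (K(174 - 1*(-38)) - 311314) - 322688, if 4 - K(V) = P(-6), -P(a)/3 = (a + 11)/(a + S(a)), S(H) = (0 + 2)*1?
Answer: -2536007/4 ≈ -6.3400e+5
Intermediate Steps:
S(H) = 2 (S(H) = 2*1 = 2)
P(a) = -3*(11 + a)/(2 + a) (P(a) = -3*(a + 11)/(a + 2) = -3*(11 + a)/(2 + a))
K(V) = 1/4 (K(V) = 4 - 3*(-11 - 1*(-6))/(2 - 6) = 4 - 3*(-11 + 6)/(-4) = 4 - 3*(-1)*(-5)/4 = 4 - 1*15/4 = 4 - 15/4 = 1/4)
(K(174 - 1*(-38)) - 311314) - 322688 = (1/4 - 311314) - 322688 = -1245255/4 - 322688 = -2536007/4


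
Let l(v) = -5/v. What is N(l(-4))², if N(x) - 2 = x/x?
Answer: 9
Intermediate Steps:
N(x) = 3 (N(x) = 2 + x/x = 2 + 1 = 3)
N(l(-4))² = 3² = 9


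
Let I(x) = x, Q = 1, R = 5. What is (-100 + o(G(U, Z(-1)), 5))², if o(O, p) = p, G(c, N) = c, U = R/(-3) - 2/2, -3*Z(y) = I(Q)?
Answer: 9025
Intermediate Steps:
Z(y) = -⅓ (Z(y) = -⅓*1 = -⅓)
U = -8/3 (U = 5/(-3) - 2/2 = 5*(-⅓) - 2*½ = -5/3 - 1 = -8/3 ≈ -2.6667)
(-100 + o(G(U, Z(-1)), 5))² = (-100 + 5)² = (-95)² = 9025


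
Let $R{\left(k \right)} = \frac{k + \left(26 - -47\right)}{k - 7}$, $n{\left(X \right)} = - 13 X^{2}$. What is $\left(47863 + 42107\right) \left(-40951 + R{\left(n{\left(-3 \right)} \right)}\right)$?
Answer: $- \frac{114214215900}{31} \approx -3.6843 \cdot 10^{9}$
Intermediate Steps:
$R{\left(k \right)} = \frac{73 + k}{-7 + k}$ ($R{\left(k \right)} = \frac{k + \left(26 + 47\right)}{-7 + k} = \frac{k + 73}{-7 + k} = \frac{73 + k}{-7 + k}$)
$\left(47863 + 42107\right) \left(-40951 + R{\left(n{\left(-3 \right)} \right)}\right) = \left(47863 + 42107\right) \left(-40951 + \frac{73 - 13 \left(-3\right)^{2}}{-7 - 13 \left(-3\right)^{2}}\right) = 89970 \left(-40951 + \frac{73 - 117}{-7 - 117}\right) = 89970 \left(-40951 + \frac{1}{-124} \left(-44\right)\right) = 89970 \left(-40951 - - \frac{11}{31}\right) = 89970 \left(-40951 + \frac{11}{31}\right) = 89970 \left(- \frac{1269470}{31}\right) = - \frac{114214215900}{31}$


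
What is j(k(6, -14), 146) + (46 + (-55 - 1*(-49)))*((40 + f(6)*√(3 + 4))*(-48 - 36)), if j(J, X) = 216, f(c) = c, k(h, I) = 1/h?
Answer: -134184 - 20160*√7 ≈ -1.8752e+5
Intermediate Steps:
j(k(6, -14), 146) + (46 + (-55 - 1*(-49)))*((40 + f(6)*√(3 + 4))*(-48 - 36)) = 216 + (46 + (-55 - 1*(-49)))*((40 + 6*√(3 + 4))*(-48 - 36)) = 216 + (46 + (-55 + 49))*((40 + 6*√7)*(-84)) = 216 + (46 - 6)*(-3360 - 504*√7) = 216 + 40*(-3360 - 504*√7) = 216 + (-134400 - 20160*√7) = -134184 - 20160*√7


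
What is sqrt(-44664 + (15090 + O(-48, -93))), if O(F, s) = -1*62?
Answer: 2*I*sqrt(7409) ≈ 172.15*I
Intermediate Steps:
O(F, s) = -62
sqrt(-44664 + (15090 + O(-48, -93))) = sqrt(-44664 + (15090 - 62)) = sqrt(-44664 + 15028) = sqrt(-29636) = 2*I*sqrt(7409)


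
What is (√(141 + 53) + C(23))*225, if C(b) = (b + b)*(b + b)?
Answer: 476100 + 225*√194 ≈ 4.7923e+5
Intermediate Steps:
C(b) = 4*b² (C(b) = (2*b)*(2*b) = 4*b²)
(√(141 + 53) + C(23))*225 = (√(141 + 53) + 4*23²)*225 = (√194 + 4*529)*225 = (√194 + 2116)*225 = (2116 + √194)*225 = 476100 + 225*√194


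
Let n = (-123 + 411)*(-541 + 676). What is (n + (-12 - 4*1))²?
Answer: 1510410496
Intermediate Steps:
n = 38880 (n = 288*135 = 38880)
(n + (-12 - 4*1))² = (38880 + (-12 - 4*1))² = (38880 + (-12 - 4))² = (38880 - 16)² = 38864² = 1510410496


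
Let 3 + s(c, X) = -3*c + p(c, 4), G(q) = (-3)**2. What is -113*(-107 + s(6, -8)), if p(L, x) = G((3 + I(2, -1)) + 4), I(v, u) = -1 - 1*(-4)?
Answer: 13447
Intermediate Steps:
I(v, u) = 3 (I(v, u) = -1 + 4 = 3)
G(q) = 9
p(L, x) = 9
s(c, X) = 6 - 3*c (s(c, X) = -3 + (-3*c + 9) = -3 + (9 - 3*c) = 6 - 3*c)
-113*(-107 + s(6, -8)) = -113*(-107 + (6 - 3*6)) = -113*(-107 + (6 - 18)) = -113*(-107 - 12) = -113*(-119) = 13447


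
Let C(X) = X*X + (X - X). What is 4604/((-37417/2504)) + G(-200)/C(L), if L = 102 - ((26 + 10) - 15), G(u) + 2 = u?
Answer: -75645495610/245492937 ≈ -308.14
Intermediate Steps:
G(u) = -2 + u
L = 81 (L = 102 - (36 - 15) = 102 - 1*21 = 102 - 21 = 81)
C(X) = X² (C(X) = X² + 0 = X²)
4604/((-37417/2504)) + G(-200)/C(L) = 4604/((-37417/2504)) + (-2 - 200)/(81²) = 4604/((-37417*1/2504)) - 202/6561 = 4604/(-37417/2504) - 202*1/6561 = 4604*(-2504/37417) - 202/6561 = -11528416/37417 - 202/6561 = -75645495610/245492937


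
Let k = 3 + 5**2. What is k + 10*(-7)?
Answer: -42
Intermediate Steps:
k = 28 (k = 3 + 25 = 28)
k + 10*(-7) = 28 + 10*(-7) = 28 - 70 = -42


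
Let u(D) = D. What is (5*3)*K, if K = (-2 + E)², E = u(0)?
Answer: 60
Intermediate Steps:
E = 0
K = 4 (K = (-2 + 0)² = (-2)² = 4)
(5*3)*K = (5*3)*4 = 15*4 = 60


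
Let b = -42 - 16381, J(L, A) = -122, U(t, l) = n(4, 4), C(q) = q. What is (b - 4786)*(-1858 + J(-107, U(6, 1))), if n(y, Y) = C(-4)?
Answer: 41993820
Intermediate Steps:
n(y, Y) = -4
U(t, l) = -4
b = -16423
(b - 4786)*(-1858 + J(-107, U(6, 1))) = (-16423 - 4786)*(-1858 - 122) = -21209*(-1980) = 41993820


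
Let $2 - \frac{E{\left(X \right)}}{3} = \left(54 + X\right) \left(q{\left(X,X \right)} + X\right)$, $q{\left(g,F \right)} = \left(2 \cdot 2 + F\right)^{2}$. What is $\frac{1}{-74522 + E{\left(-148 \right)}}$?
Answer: $\frac{1}{5731300} \approx 1.7448 \cdot 10^{-7}$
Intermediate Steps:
$q{\left(g,F \right)} = \left(4 + F\right)^{2}$
$E{\left(X \right)} = 6 - 3 \left(54 + X\right) \left(X + \left(4 + X\right)^{2}\right)$ ($E{\left(X \right)} = 6 - 3 \left(54 + X\right) \left(\left(4 + X\right)^{2} + X\right) = 6 - 3 \left(54 + X\right) \left(X + \left(4 + X\right)^{2}\right)$)
$\frac{1}{-74522 + E{\left(-148 \right)}} = \frac{1}{-74522 - \left(-220302 - 9725376 + 4139856\right)} = \frac{1}{-74522 - -5805822} = \frac{1}{-74522 + \left(-2586 + 222888 - 4139856 + 9725376\right)} = \frac{1}{-74522 + 5805822} = \frac{1}{5731300}$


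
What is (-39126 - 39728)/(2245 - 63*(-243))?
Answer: -39427/8777 ≈ -4.4921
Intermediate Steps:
(-39126 - 39728)/(2245 - 63*(-243)) = -78854/(2245 + 15309) = -78854/17554 = -78854*1/17554 = -39427/8777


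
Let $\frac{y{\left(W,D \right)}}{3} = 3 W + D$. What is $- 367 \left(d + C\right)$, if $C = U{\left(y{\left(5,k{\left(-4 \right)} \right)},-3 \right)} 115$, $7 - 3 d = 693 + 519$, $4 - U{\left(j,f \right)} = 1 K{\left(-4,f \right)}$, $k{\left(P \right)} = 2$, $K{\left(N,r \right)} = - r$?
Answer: $\frac{315620}{3} \approx 1.0521 \cdot 10^{5}$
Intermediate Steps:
$y{\left(W,D \right)} = 3 D + 9 W$ ($y{\left(W,D \right)} = 3 \left(3 W + D\right) = 3 \left(D + 3 W\right) = 3 D + 9 W$)
$U{\left(j,f \right)} = 4 + f$ ($U{\left(j,f \right)} = 4 - 1 \left(- f\right) = 4 - - f = 4 + f$)
$d = - \frac{1205}{3}$ ($d = \frac{7}{3} - \frac{693 + 519}{3} = \frac{7}{3} - 404 = - \frac{1205}{3} \approx -401.67$)
$C = 115$ ($C = \left(4 - 3\right) 115 = 1 \cdot 115 = 115$)
$- 367 \left(d + C\right) = - 367 \left(- \frac{1205}{3} + 115\right) = \left(-367\right) \left(- \frac{860}{3}\right) = \frac{315620}{3}$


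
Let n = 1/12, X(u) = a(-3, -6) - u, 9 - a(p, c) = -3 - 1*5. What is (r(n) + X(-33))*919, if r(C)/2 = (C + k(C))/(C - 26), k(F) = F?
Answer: 14286774/311 ≈ 45938.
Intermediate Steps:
a(p, c) = 17 (a(p, c) = 9 - (-3 - 1*5) = 9 - (-3 - 5) = 9 - 1*(-8) = 9 + 8 = 17)
X(u) = 17 - u
n = 1/12 ≈ 0.083333
r(C) = 4*C/(-26 + C) (r(C) = 2*((C + C)/(C - 26)) = 2*((2*C)/(-26 + C)) = 2*(2*C/(-26 + C)) = 4*C/(-26 + C))
(r(n) + X(-33))*919 = (4*(1/12)/(-26 + 1/12) + (17 - 1*(-33)))*919 = (4*(1/12)/(-311/12) + (17 + 33))*919 = (4*(1/12)*(-12/311) + 50)*919 = (-4/311 + 50)*919 = (15546/311)*919 = 14286774/311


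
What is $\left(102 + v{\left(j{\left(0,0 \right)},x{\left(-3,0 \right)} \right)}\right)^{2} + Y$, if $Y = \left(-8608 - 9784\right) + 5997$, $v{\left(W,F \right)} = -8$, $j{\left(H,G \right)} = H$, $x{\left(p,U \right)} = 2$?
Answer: $-3559$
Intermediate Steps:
$Y = -12395$ ($Y = -18392 + 5997 = -12395$)
$\left(102 + v{\left(j{\left(0,0 \right)},x{\left(-3,0 \right)} \right)}\right)^{2} + Y = \left(102 - 8\right)^{2} - 12395 = 94^{2} - 12395 = 8836 - 12395 = -3559$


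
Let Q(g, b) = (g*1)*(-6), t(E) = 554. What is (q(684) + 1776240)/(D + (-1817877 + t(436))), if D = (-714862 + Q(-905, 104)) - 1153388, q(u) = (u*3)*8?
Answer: -1792656/3680143 ≈ -0.48712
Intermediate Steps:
Q(g, b) = -6*g (Q(g, b) = g*(-6) = -6*g)
q(u) = 24*u (q(u) = (3*u)*8 = 24*u)
D = -1862820 (D = (-714862 - 6*(-905)) - 1153388 = (-714862 + 5430) - 1153388 = -709432 - 1153388 = -1862820)
(q(684) + 1776240)/(D + (-1817877 + t(436))) = (24*684 + 1776240)/(-1862820 + (-1817877 + 554)) = (16416 + 1776240)/(-1862820 - 1817323) = 1792656/(-3680143) = 1792656*(-1/3680143) = -1792656/3680143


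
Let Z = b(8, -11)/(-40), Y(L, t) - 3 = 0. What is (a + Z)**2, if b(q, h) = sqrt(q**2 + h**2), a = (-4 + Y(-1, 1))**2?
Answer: (40 - sqrt(185))**2/1600 ≈ 0.43555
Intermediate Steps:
Y(L, t) = 3 (Y(L, t) = 3 + 0 = 3)
a = 1 (a = (-4 + 3)**2 = (-1)**2 = 1)
b(q, h) = sqrt(h**2 + q**2)
Z = -sqrt(185)/40 (Z = sqrt((-11)**2 + 8**2)/(-40) = sqrt(121 + 64)*(-1/40) = sqrt(185)*(-1/40) = -sqrt(185)/40 ≈ -0.34004)
(a + Z)**2 = (1 - sqrt(185)/40)**2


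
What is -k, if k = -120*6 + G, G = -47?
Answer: 767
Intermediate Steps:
k = -767 (k = -120*6 - 47 = -20*36 - 47 = -720 - 47 = -767)
-k = -1*(-767) = 767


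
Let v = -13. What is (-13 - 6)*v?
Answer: 247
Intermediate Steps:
(-13 - 6)*v = (-13 - 6)*(-13) = -19*(-13) = 247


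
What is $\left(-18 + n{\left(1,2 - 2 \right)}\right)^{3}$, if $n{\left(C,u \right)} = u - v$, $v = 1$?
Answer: $-6859$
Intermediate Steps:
$n{\left(C,u \right)} = -1 + u$ ($n{\left(C,u \right)} = u - 1 = -1 + u$)
$\left(-18 + n{\left(1,2 - 2 \right)}\right)^{3} = \left(-18 + \left(-1 + \left(2 - 2\right)\right)\right)^{3} = \left(-18 + \left(-1 + 0\right)\right)^{3} = \left(-18 - 1\right)^{3} = \left(-19\right)^{3} = -6859$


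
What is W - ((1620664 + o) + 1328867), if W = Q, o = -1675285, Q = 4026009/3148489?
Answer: -4011945488285/3148489 ≈ -1.2742e+6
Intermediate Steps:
Q = 4026009/3148489 (Q = 4026009*(1/3148489) = 4026009/3148489 ≈ 1.2787)
W = 4026009/3148489 ≈ 1.2787
W - ((1620664 + o) + 1328867) = 4026009/3148489 - ((1620664 - 1675285) + 1328867) = 4026009/3148489 - (-54621 + 1328867) = 4026009/3148489 - 1*1274246 = 4026009/3148489 - 1274246 = -4011945488285/3148489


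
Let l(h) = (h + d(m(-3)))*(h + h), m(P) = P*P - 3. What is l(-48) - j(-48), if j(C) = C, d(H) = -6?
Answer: 5232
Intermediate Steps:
m(P) = -3 + P² (m(P) = P² - 3 = -3 + P²)
l(h) = 2*h*(-6 + h) (l(h) = (h - 6)*(h + h) = (-6 + h)*(2*h) = 2*h*(-6 + h))
l(-48) - j(-48) = 2*(-48)*(-6 - 48) - 1*(-48) = 2*(-48)*(-54) + 48 = 5184 + 48 = 5232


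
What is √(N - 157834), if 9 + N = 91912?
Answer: I*√65931 ≈ 256.77*I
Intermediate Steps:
N = 91903 (N = -9 + 91912 = 91903)
√(N - 157834) = √(91903 - 157834) = √(-65931) = I*√65931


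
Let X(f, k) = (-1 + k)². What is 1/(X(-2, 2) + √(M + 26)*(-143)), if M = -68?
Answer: I/(I + 143*√42) ≈ 1.1643e-6 + 0.001079*I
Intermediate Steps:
1/(X(-2, 2) + √(M + 26)*(-143)) = 1/((-1 + 2)² + √(-68 + 26)*(-143)) = 1/(1² + √(-42)*(-143)) = 1/(1 + (I*√42)*(-143)) = 1/(1 - 143*I*√42)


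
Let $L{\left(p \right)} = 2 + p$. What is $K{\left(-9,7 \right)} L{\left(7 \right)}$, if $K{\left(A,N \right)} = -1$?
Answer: $-9$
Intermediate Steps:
$K{\left(-9,7 \right)} L{\left(7 \right)} = - (2 + 7) = \left(-1\right) 9 = -9$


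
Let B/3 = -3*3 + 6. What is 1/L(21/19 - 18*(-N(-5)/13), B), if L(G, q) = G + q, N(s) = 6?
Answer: 247/102 ≈ 2.4216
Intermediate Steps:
B = -9 (B = 3*(-3*3 + 6) = 3*(-9 + 6) = 3*(-3) = -9)
1/L(21/19 - 18*(-N(-5)/13), B) = 1/((21/19 - 18/((-13/6))) - 9) = 1/((21*(1/19) - 18/((-13*⅙))) - 9) = 1/((21/19 - 18/(-13/6)) - 9) = 1/((21/19 - 18*(-6/13)) - 9) = 1/((21/19 + 108/13) - 9) = 1/(2325/247 - 9) = 1/(102/247) = 247/102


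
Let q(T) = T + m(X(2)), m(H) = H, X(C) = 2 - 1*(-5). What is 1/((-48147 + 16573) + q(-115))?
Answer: -1/31682 ≈ -3.1564e-5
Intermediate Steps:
X(C) = 7 (X(C) = 2 + 5 = 7)
q(T) = 7 + T (q(T) = T + 7 = 7 + T)
1/((-48147 + 16573) + q(-115)) = 1/((-48147 + 16573) + (7 - 115)) = 1/(-31574 - 108) = 1/(-31682) = -1/31682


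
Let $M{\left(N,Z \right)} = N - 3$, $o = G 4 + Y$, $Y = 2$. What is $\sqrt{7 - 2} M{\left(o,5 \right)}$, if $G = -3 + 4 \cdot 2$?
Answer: $19 \sqrt{5} \approx 42.485$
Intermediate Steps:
$G = 5$ ($G = -3 + 8 = 5$)
$o = 22$ ($o = 5 \cdot 4 + 2 = 20 + 2 = 22$)
$M{\left(N,Z \right)} = -3 + N$ ($M{\left(N,Z \right)} = N - 3 = -3 + N$)
$\sqrt{7 - 2} M{\left(o,5 \right)} = \sqrt{7 - 2} \left(-3 + 22\right) = \sqrt{5} \cdot 19 = 19 \sqrt{5}$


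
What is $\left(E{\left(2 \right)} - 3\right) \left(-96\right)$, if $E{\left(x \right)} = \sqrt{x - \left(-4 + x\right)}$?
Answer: $96$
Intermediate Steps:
$E{\left(x \right)} = 2$ ($E{\left(x \right)} = \sqrt{4} = 2$)
$\left(E{\left(2 \right)} - 3\right) \left(-96\right) = \left(2 - 3\right) \left(-96\right) = \left(-1\right) \left(-96\right) = 96$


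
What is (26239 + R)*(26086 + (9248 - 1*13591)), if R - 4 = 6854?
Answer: 719628071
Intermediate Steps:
R = 6858 (R = 4 + 6854 = 6858)
(26239 + R)*(26086 + (9248 - 1*13591)) = (26239 + 6858)*(26086 + (9248 - 1*13591)) = 33097*(26086 + (9248 - 13591)) = 33097*(26086 - 4343) = 33097*21743 = 719628071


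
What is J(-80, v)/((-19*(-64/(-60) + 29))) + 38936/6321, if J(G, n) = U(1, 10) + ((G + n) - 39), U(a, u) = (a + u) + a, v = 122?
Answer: 332220359/54164649 ≈ 6.1335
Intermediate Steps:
U(a, u) = u + 2*a
J(G, n) = -27 + G + n (J(G, n) = (10 + 2*1) + ((G + n) - 39) = (10 + 2) + (-39 + G + n) = 12 + (-39 + G + n) = -27 + G + n)
J(-80, v)/((-19*(-64/(-60) + 29))) + 38936/6321 = (-27 - 80 + 122)/((-19*(-64/(-60) + 29))) + 38936/6321 = 15/((-19*(-64*(-1/60) + 29))) + 38936*(1/6321) = 15/((-19*(16/15 + 29))) + 38936/6321 = 15/((-19*451/15)) + 38936/6321 = 15/(-8569/15) + 38936/6321 = 15*(-15/8569) + 38936/6321 = -225/8569 + 38936/6321 = 332220359/54164649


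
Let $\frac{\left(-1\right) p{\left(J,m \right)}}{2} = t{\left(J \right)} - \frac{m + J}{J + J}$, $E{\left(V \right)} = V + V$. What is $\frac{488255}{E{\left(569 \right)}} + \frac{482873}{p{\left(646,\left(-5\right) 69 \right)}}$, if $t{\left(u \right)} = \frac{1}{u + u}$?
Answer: $\frac{44391199588}{42675} \approx 1.0402 \cdot 10^{6}$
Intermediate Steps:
$E{\left(V \right)} = 2 V$
$t{\left(u \right)} = \frac{1}{2 u}$
$p{\left(J,m \right)} = - \frac{1}{J} + \frac{J + m}{J}$ ($p{\left(J,m \right)} = - 2 \left(\frac{1}{2 J} - \frac{m + J}{J + J}\right) = - 2 \left(\frac{1}{2 J} - \frac{J + m}{2 J}\right) = - \frac{1}{J} + \frac{J + m}{J}$)
$\frac{488255}{E{\left(569 \right)}} + \frac{482873}{p{\left(646,\left(-5\right) 69 \right)}} = \frac{488255}{2 \cdot 569} + \frac{482873}{\frac{1}{646} \left(-1 + 646 - 345\right)} = \frac{488255}{1138} + \frac{482873}{\frac{1}{646} \left(-1 + 646 - 345\right)} = 488255 \cdot \frac{1}{1138} + \frac{482873}{\frac{1}{646} \cdot 300} = \frac{488255}{1138} + \frac{482873}{\frac{150}{323}} = \frac{488255}{1138} + 482873 \cdot \frac{323}{150} = \frac{488255}{1138} + \frac{155967979}{150} = \frac{44391199588}{42675}$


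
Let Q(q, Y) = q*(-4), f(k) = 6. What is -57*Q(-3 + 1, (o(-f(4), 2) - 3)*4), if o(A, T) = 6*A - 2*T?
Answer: -456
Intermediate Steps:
o(A, T) = -2*T + 6*A
Q(q, Y) = -4*q
-57*Q(-3 + 1, (o(-f(4), 2) - 3)*4) = -(-228)*(-3 + 1) = -(-228)*(-2) = -57*8 = -456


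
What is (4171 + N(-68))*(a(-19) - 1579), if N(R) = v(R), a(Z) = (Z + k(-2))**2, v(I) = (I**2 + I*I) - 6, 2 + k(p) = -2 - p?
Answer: -15263994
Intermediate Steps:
k(p) = -4 - p (k(p) = -2 + (-2 - p) = -4 - p)
v(I) = -6 + 2*I**2 (v(I) = (I**2 + I**2) - 6 = 2*I**2 - 6 = -6 + 2*I**2)
a(Z) = (-2 + Z)**2 (a(Z) = (Z + (-4 - 1*(-2)))**2 = (Z + (-4 + 2))**2 = (Z - 2)**2 = (-2 + Z)**2)
N(R) = -6 + 2*R**2
(4171 + N(-68))*(a(-19) - 1579) = (4171 + (-6 + 2*(-68)**2))*((-2 - 19)**2 - 1579) = (4171 + (-6 + 2*4624))*((-21)**2 - 1579) = (4171 + (-6 + 9248))*(441 - 1579) = (4171 + 9242)*(-1138) = 13413*(-1138) = -15263994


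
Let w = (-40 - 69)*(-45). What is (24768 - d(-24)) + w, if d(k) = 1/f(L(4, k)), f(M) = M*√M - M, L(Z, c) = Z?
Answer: 118691/4 ≈ 29673.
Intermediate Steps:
f(M) = M^(3/2) - M
w = 4905 (w = -109*(-45) = 4905)
d(k) = ¼ (d(k) = 1/(4^(3/2) - 1*4) = 1/(8 - 4) = 1/4 = ¼)
(24768 - d(-24)) + w = (24768 - 1*¼) + 4905 = (24768 - ¼) + 4905 = 99071/4 + 4905 = 118691/4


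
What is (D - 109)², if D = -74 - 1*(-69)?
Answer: 12996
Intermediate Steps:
D = -5 (D = -74 + 69 = -5)
(D - 109)² = (-5 - 109)² = (-114)² = 12996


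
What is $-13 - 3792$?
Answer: $-3805$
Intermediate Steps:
$-13 - 3792 = -3805$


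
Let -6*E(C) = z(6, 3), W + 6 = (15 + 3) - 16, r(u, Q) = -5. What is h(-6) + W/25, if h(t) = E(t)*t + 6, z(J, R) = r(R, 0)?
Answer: 21/25 ≈ 0.84000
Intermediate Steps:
W = -4 (W = -6 + ((15 + 3) - 16) = -6 + (18 - 16) = -6 + 2 = -4)
z(J, R) = -5
E(C) = 5/6 (E(C) = -1/6*(-5) = 5/6)
h(t) = 6 + 5*t/6 (h(t) = 5*t/6 + 6 = 6 + 5*t/6)
h(-6) + W/25 = (6 + (5/6)*(-6)) - 4/25 = (6 - 5) - 4*1/25 = 1 - 4/25 = 21/25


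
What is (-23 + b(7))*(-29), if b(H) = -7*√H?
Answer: 667 + 203*√7 ≈ 1204.1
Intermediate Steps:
(-23 + b(7))*(-29) = (-23 - 7*√7)*(-29) = 667 + 203*√7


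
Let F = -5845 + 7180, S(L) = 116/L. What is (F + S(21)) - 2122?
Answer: -16411/21 ≈ -781.48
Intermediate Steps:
F = 1335
(F + S(21)) - 2122 = (1335 + 116/21) - 2122 = 28151/21 - 2122 = -16411/21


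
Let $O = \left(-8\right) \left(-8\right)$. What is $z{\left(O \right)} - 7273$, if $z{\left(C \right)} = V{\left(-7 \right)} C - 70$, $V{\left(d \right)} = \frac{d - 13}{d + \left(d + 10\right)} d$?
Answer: $-9583$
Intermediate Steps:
$O = 64$
$V{\left(d \right)} = \frac{d \left(-13 + d\right)}{10 + 2 d}$ ($V{\left(d \right)} = \frac{-13 + d}{d + \left(10 + d\right)} d = \frac{-13 + d}{10 + 2 d} d = \frac{d \left(-13 + d\right)}{10 + 2 d}$)
$z{\left(C \right)} = -70 - 35 C$ ($z{\left(C \right)} = \frac{1}{2} \left(-7\right) \frac{1}{5 - 7} \left(-13 - 7\right) C - 70 = \frac{1}{2} \left(-7\right) \frac{1}{-2} \left(-20\right) C - 70 = \frac{1}{2} \left(-7\right) \left(- \frac{1}{2}\right) \left(-20\right) C - 70 = - 35 C - 70 = -70 - 35 C$)
$z{\left(O \right)} - 7273 = \left(-70 - 2240\right) - 7273 = -2310 - 7273 = -9583$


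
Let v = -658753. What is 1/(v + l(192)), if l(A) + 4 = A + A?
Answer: -1/658373 ≈ -1.5189e-6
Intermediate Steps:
l(A) = -4 + 2*A (l(A) = -4 + (A + A) = -4 + 2*A)
1/(v + l(192)) = 1/(-658753 + (-4 + 2*192)) = 1/(-658753 + (-4 + 384)) = 1/(-658753 + 380) = 1/(-658373) = -1/658373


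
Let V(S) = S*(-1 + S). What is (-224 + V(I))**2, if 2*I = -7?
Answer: 693889/16 ≈ 43368.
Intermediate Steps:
I = -7/2 (I = (1/2)*(-7) = -7/2 ≈ -3.5000)
(-224 + V(I))**2 = (-224 - 7*(-1 - 7/2)/2)**2 = (-224 - 7/2*(-9/2))**2 = (-224 + 63/4)**2 = (-833/4)**2 = 693889/16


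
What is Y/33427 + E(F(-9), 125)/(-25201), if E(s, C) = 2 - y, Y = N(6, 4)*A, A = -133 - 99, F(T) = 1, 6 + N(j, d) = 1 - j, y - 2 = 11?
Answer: 5880059/76581257 ≈ 0.076782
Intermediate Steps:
y = 13 (y = 2 + 11 = 13)
N(j, d) = -5 - j (N(j, d) = -6 + (1 - j) = -5 - j)
A = -232
Y = 2552 (Y = (-5 - 1*6)*(-232) = (-5 - 6)*(-232) = -11*(-232) = 2552)
E(s, C) = -11 (E(s, C) = 2 - 1*13 = 2 - 13 = -11)
Y/33427 + E(F(-9), 125)/(-25201) = 2552/33427 - 11/(-25201) = 2552*(1/33427) - 11*(-1/25201) = 2552/33427 + 1/2291 = 5880059/76581257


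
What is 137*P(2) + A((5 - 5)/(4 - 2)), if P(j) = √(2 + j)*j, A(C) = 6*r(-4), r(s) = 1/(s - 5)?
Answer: 1642/3 ≈ 547.33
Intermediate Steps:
r(s) = 1/(-5 + s)
A(C) = -⅔ (A(C) = 6/(-5 - 4) = 6/(-9) = 6*(-⅑) = -⅔)
P(j) = j*√(2 + j)
137*P(2) + A((5 - 5)/(4 - 2)) = 137*(2*√(2 + 2)) - ⅔ = 137*(2*√4) - ⅔ = 137*(2*2) - ⅔ = 137*4 - ⅔ = 548 - ⅔ = 1642/3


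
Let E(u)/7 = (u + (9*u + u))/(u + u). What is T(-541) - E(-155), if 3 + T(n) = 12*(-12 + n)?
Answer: -13355/2 ≈ -6677.5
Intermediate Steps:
T(n) = -147 + 12*n (T(n) = -3 + 12*(-12 + n) = -3 + (-144 + 12*n) = -147 + 12*n)
E(u) = 77/2 (E(u) = 7*((u + (9*u + u))/(u + u)) = 7*((u + 10*u)/((2*u))) = 7*((11*u)*(1/(2*u))) = 7*(11/2) = 77/2)
T(-541) - E(-155) = (-147 + 12*(-541)) - 1*77/2 = (-147 - 6492) - 77/2 = -6639 - 77/2 = -13355/2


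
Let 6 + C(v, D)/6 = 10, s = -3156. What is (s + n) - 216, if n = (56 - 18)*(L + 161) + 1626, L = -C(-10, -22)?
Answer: 3460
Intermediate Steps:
C(v, D) = 24 (C(v, D) = -36 + 6*10 = -36 + 60 = 24)
L = -24 (L = -1*24 = -24)
n = 6832 (n = (56 - 18)*(-24 + 161) + 1626 = 38*137 + 1626 = 5206 + 1626 = 6832)
(s + n) - 216 = (-3156 + 6832) - 216 = 3676 - 216 = 3460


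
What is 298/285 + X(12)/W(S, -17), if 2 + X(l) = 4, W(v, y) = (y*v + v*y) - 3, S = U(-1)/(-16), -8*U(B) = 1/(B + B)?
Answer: 36406/104595 ≈ 0.34807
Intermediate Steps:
U(B) = -1/(16*B) (U(B) = -1/(8*(B + B)) = -1/(2*B)/8 = -1/(16*B))
S = -1/256 (S = -1/16/(-1)/(-16) = -1/16*(-1)*(-1/16) = (1/16)*(-1/16) = -1/256 ≈ -0.0039063)
W(v, y) = -3 + 2*v*y (W(v, y) = (v*y + v*y) - 3 = 2*v*y - 3 = -3 + 2*v*y)
X(l) = 2 (X(l) = -2 + 4 = 2)
298/285 + X(12)/W(S, -17) = 298/285 + 2/(-3 + 2*(-1/256)*(-17)) = 298*(1/285) + 2/(-3 + 17/128) = 298/285 + 2/(-367/128) = 298/285 + 2*(-128/367) = 298/285 - 256/367 = 36406/104595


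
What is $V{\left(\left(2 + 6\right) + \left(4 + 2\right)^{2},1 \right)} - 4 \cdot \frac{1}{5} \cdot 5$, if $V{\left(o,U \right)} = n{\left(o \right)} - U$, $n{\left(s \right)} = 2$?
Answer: $-3$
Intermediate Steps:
$V{\left(o,U \right)} = 2 - U$
$V{\left(\left(2 + 6\right) + \left(4 + 2\right)^{2},1 \right)} - 4 \cdot \frac{1}{5} \cdot 5 = \left(2 - 1\right) - 4 \cdot \frac{1}{5} \cdot 5 = 1 - 4 = -3$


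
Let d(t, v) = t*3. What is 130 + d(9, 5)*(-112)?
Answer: -2894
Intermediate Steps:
d(t, v) = 3*t
130 + d(9, 5)*(-112) = 130 + (3*9)*(-112) = 130 + 27*(-112) = 130 - 3024 = -2894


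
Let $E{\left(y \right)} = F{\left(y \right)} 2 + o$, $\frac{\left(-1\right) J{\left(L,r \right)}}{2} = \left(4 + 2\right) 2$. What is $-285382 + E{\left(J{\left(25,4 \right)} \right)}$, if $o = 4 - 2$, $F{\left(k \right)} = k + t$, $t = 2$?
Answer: $-285424$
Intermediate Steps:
$J{\left(L,r \right)} = -24$ ($J{\left(L,r \right)} = - 2 \left(4 + 2\right) 2 = - 2 \cdot 6 \cdot 2 = \left(-2\right) 12 = -24$)
$F{\left(k \right)} = 2 + k$ ($F{\left(k \right)} = k + 2 = 2 + k$)
$o = 2$ ($o = 4 - 2 = 2$)
$E{\left(y \right)} = 6 + 2 y$ ($E{\left(y \right)} = \left(2 + y\right) 2 + 2 = \left(4 + 2 y\right) + 2 = 6 + 2 y$)
$-285382 + E{\left(J{\left(25,4 \right)} \right)} = -285382 + \left(6 + 2 \left(-24\right)\right) = -285382 + \left(6 - 48\right) = -285382 - 42 = -285424$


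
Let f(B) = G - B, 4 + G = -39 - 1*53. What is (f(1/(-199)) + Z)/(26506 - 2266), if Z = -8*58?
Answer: -111439/4823760 ≈ -0.023102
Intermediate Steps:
Z = -464
G = -96 (G = -4 + (-39 - 1*53) = -4 + (-39 - 53) = -4 - 92 = -96)
f(B) = -96 - B
(f(1/(-199)) + Z)/(26506 - 2266) = ((-96 - 1/(-199)) - 464)/(26506 - 2266) = ((-96 - 1*(-1/199)) - 464)/24240 = ((-96 + 1/199) - 464)*(1/24240) = (-19103/199 - 464)*(1/24240) = -111439/199*1/24240 = -111439/4823760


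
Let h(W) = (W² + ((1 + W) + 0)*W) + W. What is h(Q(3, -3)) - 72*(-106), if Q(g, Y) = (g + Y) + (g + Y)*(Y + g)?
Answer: 7632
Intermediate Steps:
Q(g, Y) = Y + g + (Y + g)² (Q(g, Y) = (Y + g) + (Y + g)*(Y + g) = (Y + g) + (Y + g)² = Y + g + (Y + g)²)
h(W) = W + W² + W*(1 + W) (h(W) = (W² + (1 + W)*W) + W = (W² + W*(1 + W)) + W = W + W² + W*(1 + W))
h(Q(3, -3)) - 72*(-106) = 2*(-3 + 3 + (-3 + 3)²)*(1 + (-3 + 3 + (-3 + 3)²)) - 72*(-106) = 2*(-3 + 3 + 0²)*(1 + (-3 + 3 + 0²)) + 7632 = 2*(-3 + 3 + 0)*(1 + (-3 + 3 + 0)) + 7632 = 2*0*(1 + 0) + 7632 = 2*0*1 + 7632 = 0 + 7632 = 7632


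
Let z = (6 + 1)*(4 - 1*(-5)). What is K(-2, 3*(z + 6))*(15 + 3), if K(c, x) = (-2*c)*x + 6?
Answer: 15012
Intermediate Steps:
z = 63 (z = 7*(4 + 5) = 7*9 = 63)
K(c, x) = 6 - 2*c*x (K(c, x) = -2*c*x + 6 = 6 - 2*c*x)
K(-2, 3*(z + 6))*(15 + 3) = (6 - 2*(-2)*3*(63 + 6))*(15 + 3) = (6 - 2*(-2)*3*69)*18 = (6 - 2*(-2)*207)*18 = (6 + 828)*18 = 834*18 = 15012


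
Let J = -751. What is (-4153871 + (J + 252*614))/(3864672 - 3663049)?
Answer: -3999894/201623 ≈ -19.838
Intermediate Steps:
(-4153871 + (J + 252*614))/(3864672 - 3663049) = (-4153871 + (-751 + 252*614))/(3864672 - 3663049) = (-4153871 + (-751 + 154728))/201623 = (-4153871 + 153977)*(1/201623) = -3999894*1/201623 = -3999894/201623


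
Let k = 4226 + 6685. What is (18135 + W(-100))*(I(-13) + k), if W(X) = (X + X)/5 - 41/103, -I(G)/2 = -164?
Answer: 20946618816/103 ≈ 2.0337e+8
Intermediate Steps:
I(G) = 328 (I(G) = -2*(-164) = 328)
W(X) = -41/103 + 2*X/5 (W(X) = (2*X)*(⅕) - 41*1/103 = 2*X/5 - 41/103 = -41/103 + 2*X/5)
k = 10911
(18135 + W(-100))*(I(-13) + k) = (18135 + (-41/103 + (⅖)*(-100)))*(328 + 10911) = (18135 + (-41/103 - 40))*11239 = (18135 - 4161/103)*11239 = (1863744/103)*11239 = 20946618816/103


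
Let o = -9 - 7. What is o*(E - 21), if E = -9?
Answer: 480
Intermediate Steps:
o = -16
o*(E - 21) = -16*(-9 - 21) = -16*(-30) = 480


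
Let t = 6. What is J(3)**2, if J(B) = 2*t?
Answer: 144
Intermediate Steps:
J(B) = 12 (J(B) = 2*6 = 12)
J(3)**2 = 12**2 = 144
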